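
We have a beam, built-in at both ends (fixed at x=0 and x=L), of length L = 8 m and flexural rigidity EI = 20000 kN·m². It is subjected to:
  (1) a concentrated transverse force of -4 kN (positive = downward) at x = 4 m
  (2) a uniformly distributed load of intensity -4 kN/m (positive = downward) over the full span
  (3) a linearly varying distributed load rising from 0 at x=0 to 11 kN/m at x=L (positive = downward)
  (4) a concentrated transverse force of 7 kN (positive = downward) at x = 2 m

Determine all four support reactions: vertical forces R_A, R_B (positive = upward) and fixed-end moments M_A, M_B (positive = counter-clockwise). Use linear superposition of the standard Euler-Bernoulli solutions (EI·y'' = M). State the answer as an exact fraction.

Load 1 — point force P=-4 kN at a=4 m (b=L-a=4):
  R_A = Pb²(3a+b)/L³ = (-4)·4²·(3·4+4)/8³ = -2 kN
  M_A = Pab²/L² = (-4)·4·4²/8² = -4 kN·m
  R_B = Pa²(a+3b)/L³ = (-4)·4²·(4+3·4)/8³ = -2 kN
  M_B = -Pa²b/L² = -(-4)·4²·4/8² = 4 kN·m
Load 2 — uniform load w=-4 kN/m over full span:
  R_A = wL/2 = (-4)·8/2 = -16 kN
  M_A = wL²/12 = (-4)·8²/12 = -64/3 kN·m
  R_B = wL/2 = (-4)·8/2 = -16 kN
  M_B = -wL²/12 = -(-4)·8²/12 = 64/3 kN·m
Load 3 — triangular load w₀=11 kN/m (0→w₀ over full span):
  R_A = 3w₀L/20 = 3·11·8/20 = 66/5 kN
  M_A = w₀L²/30 = 11·8²/30 = 352/15 kN·m
  R_B = 7w₀L/20 = 7·11·8/20 = 154/5 kN
  M_B = -w₀L²/20 = -11·8²/20 = -176/5 kN·m
Load 4 — point force P=7 kN at a=2 m (b=L-a=6):
  R_A = Pb²(3a+b)/L³ = 7·6²·(3·2+6)/8³ = 189/32 kN
  M_A = Pab²/L² = 7·2·6²/8² = 63/8 kN·m
  R_B = Pa²(a+3b)/L³ = 7·2²·(2+3·6)/8³ = 35/32 kN
  M_B = -Pa²b/L² = -7·2²·6/8² = -21/8 kN·m
Superposition: R_A = 177/160 kN, M_A = 721/120 kN·m, R_B = 2223/160 kN, M_B = -1499/120 kN·m

R_A = 177/160 kN, M_A = 721/120 kN·m, R_B = 2223/160 kN, M_B = -1499/120 kN·m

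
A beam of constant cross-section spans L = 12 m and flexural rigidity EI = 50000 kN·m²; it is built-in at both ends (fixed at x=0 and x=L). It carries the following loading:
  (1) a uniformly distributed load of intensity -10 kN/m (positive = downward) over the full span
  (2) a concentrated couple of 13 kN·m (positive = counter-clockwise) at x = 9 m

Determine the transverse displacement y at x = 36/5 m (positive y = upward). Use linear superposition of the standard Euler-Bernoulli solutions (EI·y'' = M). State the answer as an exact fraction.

y(36/5) = 23409/2500000 m

Load 1 — uniform load w=-10 kN/m over full span:
  y_1 = -wx²(L-x)²/(24EI) = -(-10)·(36/5)²·(12-(36/5))²/(24·50000) = 3888/390625 m
Load 2 — applied couple M₀=13 kN·m at a=9 m (b=L-a=3):
  y_2 = (R_Ax³/6 - M_Ax²/2)/EI  [x≤a] with R_A=39/32, M_A=65/16 = ((39/32)·(36/5)³/6 - (65/16)·(36/5)²/2)/50000 = -7371/12500000 m
Superposition: y = Σ y_i = 23409/2500000 m ≈ 0.009364 m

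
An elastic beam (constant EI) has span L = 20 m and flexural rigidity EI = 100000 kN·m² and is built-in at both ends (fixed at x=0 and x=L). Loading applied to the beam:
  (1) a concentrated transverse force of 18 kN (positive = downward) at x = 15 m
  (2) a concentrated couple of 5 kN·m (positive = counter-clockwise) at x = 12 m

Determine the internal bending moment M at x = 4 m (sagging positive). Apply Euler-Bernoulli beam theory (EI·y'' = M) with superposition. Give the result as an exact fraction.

Load 1 — point force P=18 kN at a=15 m (b=L-a=5):
  M_1 = Pb²(3a+b)x/L³ - Pab²/L²  [x≤a] = 18·5²·(3·15+5)·4/20³ - 18·15·5²/20² = -45/8 kN·m
Load 2 — applied couple M₀=5 kN·m at a=12 m (b=L-a=8):
  M_2 = R_Ax - M_A  [x≤a] with R_A=9/25, M_A=8/5 = (9/25)·4 - (8/5) = -4/25 kN·m
Superposition: M = Σ M_i = -1157/200 kN·m ≈ -5.785000 kN·m

M(4) = -1157/200 kN·m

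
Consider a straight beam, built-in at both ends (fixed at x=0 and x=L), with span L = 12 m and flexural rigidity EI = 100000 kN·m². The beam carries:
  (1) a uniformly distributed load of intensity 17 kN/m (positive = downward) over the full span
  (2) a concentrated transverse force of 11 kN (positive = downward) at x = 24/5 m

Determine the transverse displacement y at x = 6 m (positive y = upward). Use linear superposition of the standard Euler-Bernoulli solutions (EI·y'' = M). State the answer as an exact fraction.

Load 1 — uniform load w=17 kN/m over full span:
  y_1 = -wx²(L-x)²/(24EI) = -17·6²·(12-6)²/(24·100000) = -459/50000 m
Load 2 — point force P=11 kN at a=24/5 m (b=L-a=36/5):
  y_2 = -Pa²(L-x)²(3bL-(3b+a)(L-x))/(6L³EI)  [x>a] = -11·(24/5)²·(12-6)²·(3·(36/5)·12-(3·(36/5)+(24/5))·(12-6))/(6·12³·100000) = -693/781250 m
Superposition: y = Σ y_i = -62919/6250000 m ≈ -0.010067 m

y(6) = -62919/6250000 m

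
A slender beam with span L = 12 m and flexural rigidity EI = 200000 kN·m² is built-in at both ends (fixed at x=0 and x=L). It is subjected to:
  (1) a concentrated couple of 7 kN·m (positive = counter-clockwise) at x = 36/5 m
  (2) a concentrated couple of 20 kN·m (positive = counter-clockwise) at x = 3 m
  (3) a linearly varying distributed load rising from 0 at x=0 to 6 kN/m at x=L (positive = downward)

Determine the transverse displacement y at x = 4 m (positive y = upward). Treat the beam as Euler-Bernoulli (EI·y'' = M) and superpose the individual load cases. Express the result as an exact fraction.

y(4) = -829/1875000 m

Load 1 — applied couple M₀=7 kN·m at a=36/5 m (b=L-a=24/5):
  y_1 = (R_Ax³/6 - M_Ax²/2)/EI  [x≤a] with R_A=21/25, M_A=56/25 = ((21/25)·4³/6 - (56/25)·4²/2)/200000 = -7/156250 m
Load 2 — applied couple M₀=20 kN·m at a=3 m (b=L-a=9):
  y_2 = (R_Ax³/6 - M_Ax²/2 - M₀(x-a)²/2)/EI  [x>a] with R_A=15/8, M_A=-15/4 = ((15/8)·4³/6 - (-15/4)·4²/2 - 20·(4-3)²/2)/200000 = 1/5000 m
Load 3 — triangular load w₀=6 kN/m (0→w₀ over full span):
  y_3 = -w₀x²(L-x)²(x+2L)/(120LEI) = -6·4²·(12-4)²·(4+2·12)/(120·12·200000) = -28/46875 m
Superposition: y = Σ y_i = -829/1875000 m ≈ -0.000442 m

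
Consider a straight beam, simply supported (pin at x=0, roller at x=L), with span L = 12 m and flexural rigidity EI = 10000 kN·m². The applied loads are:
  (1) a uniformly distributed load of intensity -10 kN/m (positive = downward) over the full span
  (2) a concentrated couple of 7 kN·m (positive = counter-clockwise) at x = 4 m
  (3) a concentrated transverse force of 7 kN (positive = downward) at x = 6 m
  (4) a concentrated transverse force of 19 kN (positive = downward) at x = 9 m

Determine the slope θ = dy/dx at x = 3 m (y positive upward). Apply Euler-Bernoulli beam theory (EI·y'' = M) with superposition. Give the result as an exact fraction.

Load 1 — uniform load w=-10 kN/m over full span:
  θ_1 = -w(L³-6Lx²+4x³)/(24EI) = -(-10)·(12³-6·12·3²+4·3³)/(24·10000) = 99/2000 rad
Load 2 — applied couple M₀=7 kN·m at a=4 m (b=L-a=8):
  θ_2 = (M₀x²/(2L)+C₁)/EI  [x≤a] with C₁=M₀(3b²-L²)/(6L)=14/3 = (7·3²/(2·12)+(14/3))/10000 = 7/9600 rad
Load 3 — point force P=7 kN at a=6 m (b=L-a=6):
  θ_3 = -Pb(L²-b²-3x²)/(6LEI)  [x≤a] = -7·6·(12²-6²-3·3²)/(6·12·10000) = -189/40000 rad
Load 4 — point force P=19 kN at a=9 m (b=L-a=3):
  θ_4 = -Pb(L²-b²-3x²)/(6LEI)  [x≤a] = -19·3·(12²-3²-3·3²)/(6·12·10000) = -171/20000 rad
Superposition: θ = Σ θ_i = 8869/240000 rad ≈ 0.036954 rad

θ(3) = 8869/240000 rad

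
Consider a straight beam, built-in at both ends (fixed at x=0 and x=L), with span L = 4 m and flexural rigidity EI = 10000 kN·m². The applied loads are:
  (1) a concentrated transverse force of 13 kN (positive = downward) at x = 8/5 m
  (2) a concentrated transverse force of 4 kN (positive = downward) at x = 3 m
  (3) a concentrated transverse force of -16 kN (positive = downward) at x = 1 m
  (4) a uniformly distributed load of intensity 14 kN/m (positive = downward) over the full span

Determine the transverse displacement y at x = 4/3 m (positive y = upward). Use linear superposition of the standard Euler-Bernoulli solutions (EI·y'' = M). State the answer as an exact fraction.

Load 1 — point force P=13 kN at a=8/5 m (b=L-a=12/5):
  y_1 = -Pb²x²(3aL-(3a+b)x)/(6L³EI)  [x≤a] = -13·(12/5)²·(4/3)²·(3·(8/5)·4-(3·(8/5)+(12/5))·(4/3))/(6·4³·10000) = -26/78125 m
Load 2 — point force P=4 kN at a=3 m (b=L-a=1):
  y_2 = -Pb²x²(3aL-(3a+b)x)/(6L³EI)  [x≤a] = -4·1²·(4/3)²·(3·3·4-(3·3+1)·(4/3))/(6·4³·10000) = -17/405000 m
Load 3 — point force P=-16 kN at a=1 m (b=L-a=3):
  y_3 = -Pa²(L-x)²(3bL-(3b+a)(L-x))/(6L³EI)  [x>a] = -(-16)·1²·(4-(4/3))²·(3·3·4-(3·3+1)·(4-(4/3)))/(6·4³·10000) = 14/50625 m
Load 4 — uniform load w=14 kN/m over full span:
  y_4 = -wx²(L-x)²/(24EI) = -14·(4/3)²·(4-(4/3))²/(24·10000) = -112/151875 m
Superposition: y = Σ y_i = -126919/151875000 m ≈ -0.000836 m

y(4/3) = -126919/151875000 m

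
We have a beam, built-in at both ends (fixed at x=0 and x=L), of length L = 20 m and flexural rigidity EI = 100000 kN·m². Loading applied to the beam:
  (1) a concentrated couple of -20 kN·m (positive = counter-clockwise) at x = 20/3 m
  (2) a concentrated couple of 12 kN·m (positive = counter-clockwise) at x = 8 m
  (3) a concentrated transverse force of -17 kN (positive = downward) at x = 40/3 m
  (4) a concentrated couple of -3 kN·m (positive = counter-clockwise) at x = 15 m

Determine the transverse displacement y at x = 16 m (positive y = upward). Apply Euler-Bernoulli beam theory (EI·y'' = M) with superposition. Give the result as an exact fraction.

Load 1 — applied couple M₀=-20 kN·m at a=20/3 m (b=L-a=40/3):
  y_1 = (R_Ax³/6 - M_Ax²/2 - M₀(x-a)²/2)/EI  [x>a] with R_A=-4/3, M_A=0 = ((-4/3)·16³/6 - 0·16²/2 - (-20)·(16-(20/3))²/2)/100000 = -11/28125 m
Load 2 — applied couple M₀=12 kN·m at a=8 m (b=L-a=12):
  y_2 = (R_Ax³/6 - M_Ax²/2 - M₀(x-a)²/2)/EI  [x>a] with R_A=108/125, M_A=36/25 = ((108/125)·16³/6 - (36/25)·16²/2 - 12·(16-8)²/2)/100000 = 84/390625 m
Load 3 — point force P=-17 kN at a=40/3 m (b=L-a=20/3):
  y_3 = -Pa²(L-x)²(3bL-(3b+a)(L-x))/(6L³EI)  [x>a] = -(-17)·(40/3)²·(20-16)²·(3·(20/3)·20-(3·(20/3)+(40/3))·(20-16))/(6·20³·100000) = 136/50625 m
Load 4 — applied couple M₀=-3 kN·m at a=15 m (b=L-a=5):
  y_4 = (R_Ax³/6 - M_Ax²/2 - M₀(x-a)²/2)/EI  [x>a] with R_A=-27/160, M_A=-15/16 = ((-27/160)·16³/6 - (-15/16)·16²/2 - (-3)·(16-15)²/2)/100000 = 63/1000000 m
Superposition: y = Σ y_i = 5211031/2025000000 m ≈ 0.002573 m

y(16) = 5211031/2025000000 m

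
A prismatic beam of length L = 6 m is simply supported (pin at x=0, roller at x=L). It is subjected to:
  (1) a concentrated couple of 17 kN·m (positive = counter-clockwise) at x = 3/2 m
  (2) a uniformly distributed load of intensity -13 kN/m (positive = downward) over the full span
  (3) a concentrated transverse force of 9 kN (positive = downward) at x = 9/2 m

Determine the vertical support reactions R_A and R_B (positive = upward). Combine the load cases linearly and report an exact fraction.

Load 1 — applied couple M₀=17 kN·m at a=3/2 m (b=L-a=9/2):
  R_A = M₀/L = 17/6 kN
  R_B = -M₀/L = -17/6 kN
Load 2 — uniform load w=-13 kN/m over full span:
  R_A = wL/2 = (-13)·6/2 = -39 kN
  R_B = wL/2 = (-13)·6/2 = -39 kN
Load 3 — point force P=9 kN at a=9/2 m (b=L-a=3/2):
  R_A = Pb/L = 9·(3/2)/6 = 9/4 kN
  R_B = Pa/L = 9·(9/2)/6 = 27/4 kN
Superposition: R_A = -407/12 kN, R_B = -421/12 kN

R_A = -407/12 kN, R_B = -421/12 kN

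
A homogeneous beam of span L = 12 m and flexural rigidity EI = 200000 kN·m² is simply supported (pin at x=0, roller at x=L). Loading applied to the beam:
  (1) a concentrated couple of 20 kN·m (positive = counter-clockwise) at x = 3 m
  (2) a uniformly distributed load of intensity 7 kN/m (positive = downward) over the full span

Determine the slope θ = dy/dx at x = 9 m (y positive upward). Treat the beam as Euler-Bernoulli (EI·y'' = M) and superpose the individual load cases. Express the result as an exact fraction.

Load 1 — applied couple M₀=20 kN·m at a=3 m (b=L-a=9):
  θ_1 = (M₀x²/(2L)-M₀(x-a)+C₁)/EI  [x>a] with C₁=M₀(3b²-L²)/(6L)=55/2 = (20·9²/(2·12)-20·(9-3)+(55/2))/200000 = -1/8000 rad
Load 2 — uniform load w=7 kN/m over full span:
  θ_2 = -w(L³-6Lx²+4x³)/(24EI) = -7·(12³-6·12·9²+4·9³)/(24·200000) = 693/400000 rad
Superposition: θ = Σ θ_i = 643/400000 rad ≈ 0.001607 rad

θ(9) = 643/400000 rad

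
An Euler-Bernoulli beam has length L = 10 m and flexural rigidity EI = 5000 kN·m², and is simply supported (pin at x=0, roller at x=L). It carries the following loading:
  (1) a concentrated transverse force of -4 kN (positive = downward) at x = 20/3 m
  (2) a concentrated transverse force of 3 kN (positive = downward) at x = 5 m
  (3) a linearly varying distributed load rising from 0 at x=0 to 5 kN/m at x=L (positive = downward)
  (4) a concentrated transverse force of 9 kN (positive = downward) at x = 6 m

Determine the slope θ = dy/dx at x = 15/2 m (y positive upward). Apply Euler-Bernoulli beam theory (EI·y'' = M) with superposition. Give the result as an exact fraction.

θ(15/2) = 11369993/518400000 rad

Load 1 — point force P=-4 kN at a=20/3 m (b=L-a=10/3):
  θ_1 = -Pa(2L²-6Lx+3x²+a²)/(6LEI)  [x>a] = -(-4)·(20/3)·(2·10²-6·10·(15/2)+3·(15/2)²+(20/3)²)/(6·10·5000) = -53/16200 rad
Load 2 — point force P=3 kN at a=5 m (b=L-a=5):
  θ_2 = -Pa(2L²-6Lx+3x²+a²)/(6LEI)  [x>a] = -3·5·(2·10²-6·10·(15/2)+3·(15/2)²+5²)/(6·10·5000) = 9/3200 rad
Load 3 — triangular load w₀=5 kN/m (0→w₀ over full span):
  θ_3 = -w₀(7L⁴-30L²x²+15x⁴)/(360LEI) = -5·(7·10⁴-30·10²·(15/2)²+15·(15/2)⁴)/(360·10·5000) = 1313/92160 rad
Load 4 — point force P=9 kN at a=6 m (b=L-a=4):
  θ_4 = -Pa(2L²-6Lx+3x²+a²)/(6LEI)  [x>a] = -9·6·(2·10²-6·10·(15/2)+3·(15/2)²+6²)/(6·10·5000) = 1629/200000 rad
Superposition: θ = Σ θ_i = 11369993/518400000 rad ≈ 0.021933 rad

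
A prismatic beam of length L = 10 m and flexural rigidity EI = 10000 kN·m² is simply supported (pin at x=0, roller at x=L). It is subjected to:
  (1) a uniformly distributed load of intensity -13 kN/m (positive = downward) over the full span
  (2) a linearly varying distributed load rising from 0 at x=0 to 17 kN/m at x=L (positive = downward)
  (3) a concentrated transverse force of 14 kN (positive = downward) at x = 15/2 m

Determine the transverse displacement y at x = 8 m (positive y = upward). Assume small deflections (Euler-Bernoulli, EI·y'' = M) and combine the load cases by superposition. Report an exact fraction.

Load 1 — uniform load w=-13 kN/m over full span:
  y_1 = -wx(L³-2Lx²+x³)/(24EI) = -(-13)·8·(10³-2·10·8²+8³)/(24·10000) = 377/3750 m
Load 2 — triangular load w₀=17 kN/m (0→w₀ over full span):
  y_2 = -w₀x(7L⁴-10L²x²+3x⁴)/(360LEI) = -17·8·(7·10⁴-10·10²·8²+3·8⁴)/(360·10·10000) = -2159/31250 m
Load 3 — point force P=14 kN at a=15/2 m (b=L-a=5/2):
  y_3 = -Pa(L-x)(2Lx-a²-x²)/(6LEI)  [x>a] = -14·(15/2)·(10-8)·(2·10·8-(15/2)²-8²)/(6·10·10000) = -1113/80000 m
Superposition: y = Σ y_i = 105197/6000000 m ≈ 0.017533 m

y(8) = 105197/6000000 m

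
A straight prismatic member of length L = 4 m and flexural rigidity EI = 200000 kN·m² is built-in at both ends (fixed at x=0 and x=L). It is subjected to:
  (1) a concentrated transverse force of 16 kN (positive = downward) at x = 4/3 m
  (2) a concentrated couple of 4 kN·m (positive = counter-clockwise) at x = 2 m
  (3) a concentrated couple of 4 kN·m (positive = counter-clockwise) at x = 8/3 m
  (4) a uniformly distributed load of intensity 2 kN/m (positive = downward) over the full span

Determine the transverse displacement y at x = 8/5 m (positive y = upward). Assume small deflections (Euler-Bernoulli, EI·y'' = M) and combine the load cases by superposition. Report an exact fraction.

Load 1 — point force P=16 kN at a=4/3 m (b=L-a=8/3):
  y_1 = -Pa²(L-x)²(3bL-(3b+a)(L-x))/(6L³EI)  [x>a] = -16·(4/3)²·(4-(8/5))²·(3·(8/3)·4-(3·(8/3)+(4/3))·(4-(8/5)))/(6·4³·200000) = -8/390625 m
Load 2 — applied couple M₀=4 kN·m at a=2 m (b=L-a=2):
  y_2 = (R_Ax³/6 - M_Ax²/2)/EI  [x≤a] with R_A=3/2, M_A=1 = ((3/2)·(8/5)³/6 - 1·(8/5)²/2)/200000 = -1/781250 m
Load 3 — applied couple M₀=4 kN·m at a=8/3 m (b=L-a=4/3):
  y_3 = (R_Ax³/6 - M_Ax²/2)/EI  [x≤a] with R_A=4/3, M_A=4/3 = ((4/3)·(8/5)³/6 - (4/3)·(8/5)²/2)/200000 = -14/3515625 m
Load 4 — uniform load w=2 kN/m over full span:
  y_4 = -wx²(L-x)²/(24EI) = -2·(8/5)²·(4-(8/5))²/(24·200000) = -12/1953125 m
Superposition: y = Σ y_i = -1121/35156250 m ≈ -0.000032 m

y(8/5) = -1121/35156250 m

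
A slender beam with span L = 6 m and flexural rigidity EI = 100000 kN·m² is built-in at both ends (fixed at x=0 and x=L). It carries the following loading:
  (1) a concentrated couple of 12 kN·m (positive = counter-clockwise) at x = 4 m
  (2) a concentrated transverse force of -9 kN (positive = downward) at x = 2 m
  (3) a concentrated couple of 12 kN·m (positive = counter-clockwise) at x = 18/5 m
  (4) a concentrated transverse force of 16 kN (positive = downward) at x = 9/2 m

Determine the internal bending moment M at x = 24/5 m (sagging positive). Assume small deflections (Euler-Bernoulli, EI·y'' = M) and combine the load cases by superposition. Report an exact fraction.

M(24/5) = -329/250 kN·m

Load 1 — applied couple M₀=12 kN·m at a=4 m (b=L-a=2):
  M_1 = R_Ax - M_A - M₀  [x>a] with R_A=8/3, M_A=4 = (8/3)·(24/5) - 4 - 12 = -16/5 kN·m
Load 2 — point force P=-9 kN at a=2 m (b=L-a=4):
  M_2 = Pa²(a+3b)(L-x)/L³ - Pa²b/L²  [x>a] = (-9)·2²·(2+3·4)·(6-(24/5))/6³ - (-9)·2²·4/6² = 6/5 kN·m
Load 3 — applied couple M₀=12 kN·m at a=18/5 m (b=L-a=12/5):
  M_3 = R_Ax - M_A - M₀  [x>a] with R_A=72/25, M_A=96/25 = (72/25)·(24/5) - (96/25) - 12 = -252/125 kN·m
Load 4 — point force P=16 kN at a=9/2 m (b=L-a=3/2):
  M_4 = Pa²(a+3b)(L-x)/L³ - Pa²b/L²  [x>a] = 16·(9/2)²·((9/2)+3·(3/2))·(6-(24/5))/6³ - 16·(9/2)²·(3/2)/6² = 27/10 kN·m
Superposition: M = Σ M_i = -329/250 kN·m ≈ -1.316000 kN·m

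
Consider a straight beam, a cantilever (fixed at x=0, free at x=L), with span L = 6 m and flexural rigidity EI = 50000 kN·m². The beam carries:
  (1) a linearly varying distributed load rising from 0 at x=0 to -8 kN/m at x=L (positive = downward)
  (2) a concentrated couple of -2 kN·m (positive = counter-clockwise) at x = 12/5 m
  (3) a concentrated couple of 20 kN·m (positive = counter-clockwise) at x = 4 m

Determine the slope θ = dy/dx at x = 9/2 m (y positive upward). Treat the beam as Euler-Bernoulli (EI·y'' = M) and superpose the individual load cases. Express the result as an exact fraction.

Load 1 — triangular load w₀=-8 kN/m (0→w₀ over full span):
  θ_1 = (w₀Lx²/4-w₀L²x/3-w₀x⁴/(24L))/EI = ((-8)·6·(9/2)²/4-(-8)·6²·(9/2)/3-(-8)·(9/2)⁴/(24·6))/50000 = 6777/1600000 rad
Load 2 — applied couple M₀=-2 kN·m at a=12/5 m (b=L-a=18/5):
  θ_2 = M₀a/EI  [x>a] = (-2)·(12/5)/50000 = -3/31250 rad
Load 3 — applied couple M₀=20 kN·m at a=4 m (b=L-a=2):
  θ_3 = M₀a/EI  [x>a] = 20·4/50000 = 1/625 rad
Superposition: θ = Σ θ_i = 45917/8000000 rad ≈ 0.005740 rad

θ(9/2) = 45917/8000000 rad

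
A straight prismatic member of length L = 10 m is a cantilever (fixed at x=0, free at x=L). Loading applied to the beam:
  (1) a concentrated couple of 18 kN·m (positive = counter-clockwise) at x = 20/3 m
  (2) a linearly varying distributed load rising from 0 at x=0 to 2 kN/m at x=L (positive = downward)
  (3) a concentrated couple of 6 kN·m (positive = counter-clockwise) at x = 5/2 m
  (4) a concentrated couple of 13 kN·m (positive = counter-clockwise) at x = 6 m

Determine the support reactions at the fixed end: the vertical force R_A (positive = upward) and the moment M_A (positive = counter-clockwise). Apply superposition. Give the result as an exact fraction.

Load 1 — applied couple M₀=18 kN·m at a=20/3 m (b=L-a=10/3):
  R_A = 0 kN
  M_A = -M₀ = -18 kN·m
Load 2 — triangular load w₀=2 kN/m (0→w₀ over full span):
  R_A = w₀L/2 = 2·10/2 = 10 kN
  M_A = w₀L²/3 = 2·10²/3 = 200/3 kN·m
Load 3 — applied couple M₀=6 kN·m at a=5/2 m (b=L-a=15/2):
  R_A = 0 kN
  M_A = -M₀ = -6 kN·m
Load 4 — applied couple M₀=13 kN·m at a=6 m (b=L-a=4):
  R_A = 0 kN
  M_A = -M₀ = -13 kN·m
Superposition: R_A = 10 kN, M_A = 89/3 kN·m

R_A = 10 kN, M_A = 89/3 kN·m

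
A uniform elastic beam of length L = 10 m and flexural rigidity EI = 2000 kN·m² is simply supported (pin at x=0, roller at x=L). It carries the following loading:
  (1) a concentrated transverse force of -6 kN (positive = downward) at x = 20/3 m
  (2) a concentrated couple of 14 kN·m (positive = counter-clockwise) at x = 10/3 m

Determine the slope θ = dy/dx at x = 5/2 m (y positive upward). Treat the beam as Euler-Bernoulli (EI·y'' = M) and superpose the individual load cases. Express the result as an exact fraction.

θ(5/2) = 307/17280 rad

Load 1 — point force P=-6 kN at a=20/3 m (b=L-a=10/3):
  θ_1 = -Pb(L²-b²-3x²)/(6LEI)  [x≤a] = -(-6)·(10/3)·(10²-(10/3)²-3·(5/2)²)/(6·10·2000) = 101/8640 rad
Load 2 — applied couple M₀=14 kN·m at a=10/3 m (b=L-a=20/3):
  θ_2 = (M₀x²/(2L)+C₁)/EI  [x≤a] with C₁=M₀(3b²-L²)/(6L)=70/9 = (14·(5/2)²/(2·10)+(70/9))/2000 = 7/1152 rad
Superposition: θ = Σ θ_i = 307/17280 rad ≈ 0.017766 rad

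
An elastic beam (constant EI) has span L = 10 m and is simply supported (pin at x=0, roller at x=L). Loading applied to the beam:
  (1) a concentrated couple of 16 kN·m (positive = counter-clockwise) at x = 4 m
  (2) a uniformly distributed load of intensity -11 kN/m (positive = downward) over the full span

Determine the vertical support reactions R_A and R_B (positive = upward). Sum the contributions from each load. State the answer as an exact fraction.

Load 1 — applied couple M₀=16 kN·m at a=4 m (b=L-a=6):
  R_A = M₀/L = 16/10 = 8/5 kN
  R_B = -M₀/L = -16/10 = -8/5 kN
Load 2 — uniform load w=-11 kN/m over full span:
  R_A = wL/2 = (-11)·10/2 = -55 kN
  R_B = wL/2 = (-11)·10/2 = -55 kN
Superposition: R_A = -267/5 kN, R_B = -283/5 kN

R_A = -267/5 kN, R_B = -283/5 kN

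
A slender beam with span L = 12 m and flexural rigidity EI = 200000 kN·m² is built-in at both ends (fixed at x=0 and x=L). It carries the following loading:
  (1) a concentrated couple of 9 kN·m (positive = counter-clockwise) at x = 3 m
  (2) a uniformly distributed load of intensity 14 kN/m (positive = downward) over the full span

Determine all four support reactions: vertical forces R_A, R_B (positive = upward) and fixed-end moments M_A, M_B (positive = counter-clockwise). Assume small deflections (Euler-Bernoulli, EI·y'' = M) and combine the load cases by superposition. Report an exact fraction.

R_A = 2715/32 kN, M_A = 2661/16 kN·m, R_B = 2661/32 kN, M_B = -2643/16 kN·m

Load 1 — applied couple M₀=9 kN·m at a=3 m (b=L-a=9):
  R_A = 6M₀ab/L³ = 6·9·3·9/12³ = 27/32 kN
  M_A = M₀b(2a-b)/L² = 9·9·(2·3-9)/12² = -27/16 kN·m
  R_B = -6M₀ab/L³ = -6·9·3·9/12³ = -27/32 kN
  M_B = M₀a(2b-a)/L² = 9·3·(2·9-3)/12² = 45/16 kN·m
Load 2 — uniform load w=14 kN/m over full span:
  R_A = wL/2 = 14·12/2 = 84 kN
  M_A = wL²/12 = 14·12²/12 = 168 kN·m
  R_B = wL/2 = 14·12/2 = 84 kN
  M_B = -wL²/12 = -14·12²/12 = -168 kN·m
Superposition: R_A = 2715/32 kN, M_A = 2661/16 kN·m, R_B = 2661/32 kN, M_B = -2643/16 kN·m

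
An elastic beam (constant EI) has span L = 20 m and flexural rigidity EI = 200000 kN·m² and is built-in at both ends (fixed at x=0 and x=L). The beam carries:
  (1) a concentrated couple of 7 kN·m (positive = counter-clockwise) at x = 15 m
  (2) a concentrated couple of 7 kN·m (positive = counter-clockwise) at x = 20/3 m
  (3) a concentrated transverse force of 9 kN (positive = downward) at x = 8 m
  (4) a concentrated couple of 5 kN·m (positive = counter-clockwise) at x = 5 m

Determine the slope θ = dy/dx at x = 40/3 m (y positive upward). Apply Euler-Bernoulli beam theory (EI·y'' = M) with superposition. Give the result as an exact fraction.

Load 1 — applied couple M₀=7 kN·m at a=15 m (b=L-a=5):
  θ_1 = (R_Ax²/2 - M_Ax)/EI  [x≤a] with R_A=63/160, M_A=35/16 = ((63/160)·(40/3)²/2 - (35/16)·(40/3))/200000 = 7/240000 rad
Load 2 — applied couple M₀=7 kN·m at a=20/3 m (b=L-a=40/3):
  θ_2 = (R_Ax²/2 - M_Ax - M₀(x-a))/EI  [x>a] with R_A=7/15, M_A=0 = ((7/15)·(40/3)²/2 - 0·(40/3) - 7·((40/3)-(20/3)))/200000 = -7/270000 rad
Load 3 — point force P=9 kN at a=8 m (b=L-a=12):
  θ_3 = Pa²(L-x)(2bL-(3b+a)(L-x))/(2L³EI)  [x>a] = 9·8²·(20-(40/3))·(2·12·20-(3·12+8)·(20-(40/3)))/(2·20³·200000) = 7/31250 rad
Load 4 — applied couple M₀=5 kN·m at a=5 m (b=L-a=15):
  θ_4 = (R_Ax²/2 - M_Ax - M₀(x-a))/EI  [x>a] with R_A=9/32, M_A=-15/16 = ((9/32)·(40/3)²/2 - (-15/16)·(40/3) - 5·((40/3)-5))/200000 = -1/48000 rad
Superposition: θ = Σ θ_i = 5573/27000000 rad ≈ 0.000206 rad

θ(40/3) = 5573/27000000 rad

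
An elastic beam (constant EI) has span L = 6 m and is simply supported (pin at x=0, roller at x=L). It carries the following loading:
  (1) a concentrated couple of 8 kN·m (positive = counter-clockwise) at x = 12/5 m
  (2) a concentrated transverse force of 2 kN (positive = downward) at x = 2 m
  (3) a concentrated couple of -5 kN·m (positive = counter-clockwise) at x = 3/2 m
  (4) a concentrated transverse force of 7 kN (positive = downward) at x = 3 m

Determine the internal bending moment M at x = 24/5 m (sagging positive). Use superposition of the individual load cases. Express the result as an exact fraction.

Load 1 — applied couple M₀=8 kN·m at a=12/5 m (b=L-a=18/5):
  M_1 = M₀x/L - M₀  [x>a] = 8·(24/5)/6 - 8 = -8/5 kN·m
Load 2 — point force P=2 kN at a=2 m (b=L-a=4):
  M_2 = Pa(L-x)/L  [x>a] = 2·2·(6-(24/5))/6 = 4/5 kN·m
Load 3 — applied couple M₀=-5 kN·m at a=3/2 m (b=L-a=9/2):
  M_3 = M₀x/L - M₀  [x>a] = (-5)·(24/5)/6 - (-5) = 1 kN·m
Load 4 — point force P=7 kN at a=3 m (b=L-a=3):
  M_4 = Pa(L-x)/L  [x>a] = 7·3·(6-(24/5))/6 = 21/5 kN·m
Superposition: M = Σ M_i = 22/5 kN·m ≈ 4.400000 kN·m

M(24/5) = 22/5 kN·m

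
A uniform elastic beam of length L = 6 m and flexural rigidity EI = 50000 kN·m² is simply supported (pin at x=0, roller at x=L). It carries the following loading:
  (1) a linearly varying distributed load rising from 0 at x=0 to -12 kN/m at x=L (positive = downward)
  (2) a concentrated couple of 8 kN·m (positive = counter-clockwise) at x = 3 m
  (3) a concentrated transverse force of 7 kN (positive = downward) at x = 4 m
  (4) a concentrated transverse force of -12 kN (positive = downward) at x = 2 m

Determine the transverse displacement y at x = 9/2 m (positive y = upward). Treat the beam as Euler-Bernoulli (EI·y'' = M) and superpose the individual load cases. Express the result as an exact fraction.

y(9/2) = 33253/19200000 m

Load 1 — triangular load w₀=-12 kN/m (0→w₀ over full span):
  y_1 = -w₀x(7L⁴-10L²x²+3x⁴)/(360LEI) = -(-12)·(9/2)·(7·6⁴-10·6²·(9/2)²+3·(9/2)⁴)/(360·6·50000) = 9639/6400000 m
Load 2 — applied couple M₀=8 kN·m at a=3 m (b=L-a=3):
  y_2 = (M₀x³/(6L)-M₀(x-a)²/2+C₁x)/EI  [x>a] with C₁=M₀(3b²-L²)/(6L)=-2 = (8·(9/2)³/(6·6)-8·((9/2)-3)²/2+(-2)·(9/2))/50000 = 9/200000 m
Load 3 — point force P=7 kN at a=4 m (b=L-a=2):
  y_3 = -Pa(L-x)(2Lx-a²-x²)/(6LEI)  [x>a] = -7·4·(6-(9/2))·(2·6·(9/2)-4²-(9/2)²)/(6·6·50000) = -497/1200000 m
Load 4 — point force P=-12 kN at a=2 m (b=L-a=4):
  y_4 = -Pa(L-x)(2Lx-a²-x²)/(6LEI)  [x>a] = -(-12)·2·(6-(9/2))·(2·6·(9/2)-2²-(9/2)²)/(6·6·50000) = 119/200000 m
Superposition: y = Σ y_i = 33253/19200000 m ≈ 0.001732 m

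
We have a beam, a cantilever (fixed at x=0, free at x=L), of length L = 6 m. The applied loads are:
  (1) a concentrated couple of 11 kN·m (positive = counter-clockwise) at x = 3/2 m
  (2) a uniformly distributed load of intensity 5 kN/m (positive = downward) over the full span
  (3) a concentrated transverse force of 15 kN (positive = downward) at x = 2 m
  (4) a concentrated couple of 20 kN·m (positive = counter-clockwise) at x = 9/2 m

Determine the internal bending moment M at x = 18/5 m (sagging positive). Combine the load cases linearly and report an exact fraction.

M(18/5) = 28/5 kN·m

Load 1 — applied couple M₀=11 kN·m at a=3/2 m (b=L-a=9/2):
  M_1 = 0  [x>a] = 0 kN·m
Load 2 — uniform load w=5 kN/m over full span:
  M_2 = -w(L-x)²/2 = -5·(6-(18/5))²/2 = -72/5 kN·m
Load 3 — point force P=15 kN at a=2 m (b=L-a=4):
  M_3 = 0  [x>a] = 0 kN·m
Load 4 — applied couple M₀=20 kN·m at a=9/2 m (b=L-a=3/2):
  M_4 = M₀  [x≤a] = 20 = 20 kN·m
Superposition: M = Σ M_i = 28/5 kN·m ≈ 5.600000 kN·m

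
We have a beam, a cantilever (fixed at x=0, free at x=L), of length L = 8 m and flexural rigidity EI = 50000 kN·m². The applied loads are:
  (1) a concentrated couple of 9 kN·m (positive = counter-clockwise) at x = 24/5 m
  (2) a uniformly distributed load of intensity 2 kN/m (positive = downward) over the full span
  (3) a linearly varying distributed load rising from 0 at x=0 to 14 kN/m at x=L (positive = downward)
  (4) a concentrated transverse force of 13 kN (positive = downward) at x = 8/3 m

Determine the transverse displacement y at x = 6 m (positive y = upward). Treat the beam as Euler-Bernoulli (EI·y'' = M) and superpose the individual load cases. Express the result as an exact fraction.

y(6) = -8582207/101250000 m

Load 1 — applied couple M₀=9 kN·m at a=24/5 m (b=L-a=16/5):
  y_1 = M₀a(2x-a)/(2EI)  [x>a] = 9·(24/5)·(2·6-(24/5))/(2·50000) = 243/78125 m
Load 2 — uniform load w=2 kN/m over full span:
  y_2 = -wx²(x²-4Lx+6L²)/(24EI) = -2·6²·(6²-4·8·6+6·8²)/(24·50000) = -171/12500 m
Load 3 — triangular load w₀=14 kN/m (0→w₀ over full span):
  y_3 = (w₀Lx³/12-w₀L²x²/6-w₀x⁵/(120L))/EI = (14·8·6³/12-14·8²·6²/6-14·6⁵/(120·8))/50000 = -17367/250000 m
Load 4 — point force P=13 kN at a=8/3 m (b=L-a=16/3):
  y_4 = -Pa²(3x-a)/(6EI)  [x>a] = -13·(8/3)²·(3·6-(8/3))/(6·50000) = -1196/253125 m
Superposition: y = Σ y_i = -8582207/101250000 m ≈ -0.084763 m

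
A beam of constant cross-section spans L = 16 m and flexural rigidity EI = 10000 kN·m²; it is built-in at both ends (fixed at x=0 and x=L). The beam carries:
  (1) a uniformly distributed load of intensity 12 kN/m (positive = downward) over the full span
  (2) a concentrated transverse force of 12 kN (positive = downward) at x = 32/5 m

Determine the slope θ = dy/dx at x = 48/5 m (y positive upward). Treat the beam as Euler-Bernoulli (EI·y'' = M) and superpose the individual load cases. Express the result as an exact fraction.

θ(48/5) = 44544/1953125 rad

Load 1 — uniform load w=12 kN/m over full span:
  θ_1 = -wx(L-x)(L-2x)/(12EI) = -12·(48/5)·(16-(48/5))·(16-2·(48/5))/(12·10000) = 1536/78125 rad
Load 2 — point force P=12 kN at a=32/5 m (b=L-a=48/5):
  θ_2 = Pa²(L-x)(2bL-(3b+a)(L-x))/(2L³EI)  [x>a] = 12·(32/5)²·(16-(48/5))·(2·(48/5)·16-(3·(48/5)+(32/5))·(16-(48/5)))/(2·16³·10000) = 6144/1953125 rad
Superposition: θ = Σ θ_i = 44544/1953125 rad ≈ 0.022807 rad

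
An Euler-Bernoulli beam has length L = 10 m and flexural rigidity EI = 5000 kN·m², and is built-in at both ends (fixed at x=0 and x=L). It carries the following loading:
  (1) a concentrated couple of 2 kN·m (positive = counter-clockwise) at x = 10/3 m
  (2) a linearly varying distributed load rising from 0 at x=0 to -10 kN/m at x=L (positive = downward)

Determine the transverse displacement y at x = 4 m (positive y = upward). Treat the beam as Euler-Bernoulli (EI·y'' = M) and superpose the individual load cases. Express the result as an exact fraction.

y(4) = 147/6250 m

Load 1 — applied couple M₀=2 kN·m at a=10/3 m (b=L-a=20/3):
  y_1 = (R_Ax³/6 - M_Ax²/2 - M₀(x-a)²/2)/EI  [x>a] with R_A=4/15, M_A=0 = ((4/15)·4³/6 - 0·4²/2 - 2·(4-(10/3))²/2)/5000 = 3/6250 m
Load 2 — triangular load w₀=-10 kN/m (0→w₀ over full span):
  y_2 = -w₀x²(L-x)²(x+2L)/(120LEI) = -(-10)·4²·(10-4)²·(4+2·10)/(120·10·5000) = 72/3125 m
Superposition: y = Σ y_i = 147/6250 m ≈ 0.023520 m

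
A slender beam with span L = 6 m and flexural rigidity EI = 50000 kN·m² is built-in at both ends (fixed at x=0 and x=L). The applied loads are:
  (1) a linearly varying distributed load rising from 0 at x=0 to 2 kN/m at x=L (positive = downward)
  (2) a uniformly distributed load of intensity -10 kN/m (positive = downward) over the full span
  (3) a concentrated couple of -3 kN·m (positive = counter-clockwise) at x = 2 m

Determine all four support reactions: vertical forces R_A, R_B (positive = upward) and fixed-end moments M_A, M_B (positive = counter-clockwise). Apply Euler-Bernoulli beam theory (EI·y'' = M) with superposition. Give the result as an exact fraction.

Load 1 — triangular load w₀=2 kN/m (0→w₀ over full span):
  R_A = 3w₀L/20 = 3·2·6/20 = 9/5 kN
  M_A = w₀L²/30 = 2·6²/30 = 12/5 kN·m
  R_B = 7w₀L/20 = 7·2·6/20 = 21/5 kN
  M_B = -w₀L²/20 = -2·6²/20 = -18/5 kN·m
Load 2 — uniform load w=-10 kN/m over full span:
  R_A = wL/2 = (-10)·6/2 = -30 kN
  M_A = wL²/12 = (-10)·6²/12 = -30 kN·m
  R_B = wL/2 = (-10)·6/2 = -30 kN
  M_B = -wL²/12 = -(-10)·6²/12 = 30 kN·m
Load 3 — applied couple M₀=-3 kN·m at a=2 m (b=L-a=4):
  R_A = 6M₀ab/L³ = 6·(-3)·2·4/6³ = -2/3 kN
  M_A = M₀b(2a-b)/L² = (-3)·4·(2·2-4)/6² = 0 kN·m
  R_B = -6M₀ab/L³ = -6·(-3)·2·4/6³ = 2/3 kN
  M_B = M₀a(2b-a)/L² = (-3)·2·(2·4-2)/6² = -1 kN·m
Superposition: R_A = -433/15 kN, M_A = -138/5 kN·m, R_B = -377/15 kN, M_B = 127/5 kN·m

R_A = -433/15 kN, M_A = -138/5 kN·m, R_B = -377/15 kN, M_B = 127/5 kN·m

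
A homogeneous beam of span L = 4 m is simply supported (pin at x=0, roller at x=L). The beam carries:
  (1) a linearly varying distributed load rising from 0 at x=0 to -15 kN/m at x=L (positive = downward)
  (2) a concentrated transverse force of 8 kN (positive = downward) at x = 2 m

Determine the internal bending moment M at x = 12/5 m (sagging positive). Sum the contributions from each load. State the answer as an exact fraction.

Load 1 — triangular load w₀=-15 kN/m (0→w₀ over full span):
  M_1 = w₀Lx/6 - w₀x³/(6L) = (-15)·4·(12/5)/6 - (-15)·(12/5)³/(6·4) = -384/25 kN·m
Load 2 — point force P=8 kN at a=2 m (b=L-a=2):
  M_2 = Pa(L-x)/L  [x>a] = 8·2·(4-(12/5))/4 = 32/5 kN·m
Superposition: M = Σ M_i = -224/25 kN·m ≈ -8.960000 kN·m

M(12/5) = -224/25 kN·m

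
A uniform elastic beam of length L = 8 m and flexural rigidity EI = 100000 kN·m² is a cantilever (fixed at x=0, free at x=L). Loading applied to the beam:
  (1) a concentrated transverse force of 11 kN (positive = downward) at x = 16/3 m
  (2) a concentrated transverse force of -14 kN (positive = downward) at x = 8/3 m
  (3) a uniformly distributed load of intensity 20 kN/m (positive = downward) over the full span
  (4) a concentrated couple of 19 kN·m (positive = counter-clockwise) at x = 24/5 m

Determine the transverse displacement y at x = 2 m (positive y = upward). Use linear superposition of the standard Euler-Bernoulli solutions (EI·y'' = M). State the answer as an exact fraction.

Load 1 — point force P=11 kN at a=16/3 m (b=L-a=8/3):
  y_1 = -Px²(3a-x)/(6EI)  [x≤a] = -11·2²·(3·(16/3)-2)/(6·100000) = -77/75000 m
Load 2 — point force P=-14 kN at a=8/3 m (b=L-a=16/3):
  y_2 = -Px²(3a-x)/(6EI)  [x≤a] = -(-14)·2²·(3·(8/3)-2)/(6·100000) = 7/12500 m
Load 3 — uniform load w=20 kN/m over full span:
  y_3 = -wx²(x²-4Lx+6L²)/(24EI) = -20·2²·(2²-4·8·2+6·8²)/(24·100000) = -27/2500 m
Load 4 — applied couple M₀=19 kN·m at a=24/5 m (b=L-a=16/5):
  y_4 = M₀x²/(2EI)  [x≤a] = 19·2²/(2·100000) = 19/50000 m
Superposition: y = Σ y_i = -1633/150000 m ≈ -0.010887 m

y(2) = -1633/150000 m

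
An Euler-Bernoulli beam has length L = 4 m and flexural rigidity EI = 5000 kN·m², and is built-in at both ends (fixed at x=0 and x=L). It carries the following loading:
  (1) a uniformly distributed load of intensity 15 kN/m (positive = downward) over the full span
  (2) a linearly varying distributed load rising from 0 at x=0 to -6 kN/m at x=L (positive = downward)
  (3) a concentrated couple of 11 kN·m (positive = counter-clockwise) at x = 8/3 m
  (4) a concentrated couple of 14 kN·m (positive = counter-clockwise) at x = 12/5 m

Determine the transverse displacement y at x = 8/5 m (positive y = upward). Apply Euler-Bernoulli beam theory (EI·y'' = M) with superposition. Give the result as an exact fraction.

Load 1 — uniform load w=15 kN/m over full span:
  y_1 = -wx²(L-x)²/(24EI) = -15·(8/5)²·(4-(8/5))²/(24·5000) = -144/78125 m
Load 2 — triangular load w₀=-6 kN/m (0→w₀ over full span):
  y_2 = -w₀x²(L-x)²(x+2L)/(120LEI) = -(-6)·(8/5)²·(4-(8/5))²·((8/5)+2·4)/(120·4·5000) = 3456/9765625 m
Load 3 — applied couple M₀=11 kN·m at a=8/3 m (b=L-a=4/3):
  y_3 = (R_Ax³/6 - M_Ax²/2)/EI  [x≤a] with R_A=11/3, M_A=11/3 = ((11/3)·(8/5)³/6 - (11/3)·(8/5)²/2)/5000 = -308/703125 m
Load 4 — applied couple M₀=14 kN·m at a=12/5 m (b=L-a=8/5):
  y_4 = (R_Ax³/6 - M_Ax²/2)/EI  [x≤a] with R_A=126/25, M_A=112/25 = ((126/25)·(8/5)³/6 - (112/25)·(8/5)²/2)/5000 = -896/1953125 m
Superposition: y = Σ y_i = -209716/87890625 m ≈ -0.002386 m

y(8/5) = -209716/87890625 m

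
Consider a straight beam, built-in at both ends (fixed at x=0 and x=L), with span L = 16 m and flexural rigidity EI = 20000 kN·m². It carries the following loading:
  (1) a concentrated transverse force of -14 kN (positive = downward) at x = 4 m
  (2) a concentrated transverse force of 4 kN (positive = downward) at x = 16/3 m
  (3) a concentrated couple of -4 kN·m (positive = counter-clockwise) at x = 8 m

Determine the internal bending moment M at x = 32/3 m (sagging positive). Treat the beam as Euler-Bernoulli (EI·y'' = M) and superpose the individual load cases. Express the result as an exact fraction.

M(32/3) = 101/162 kN·m

Load 1 — point force P=-14 kN at a=4 m (b=L-a=12):
  M_1 = Pa²(a+3b)(L-x)/L³ - Pa²b/L²  [x>a] = (-14)·4²·(4+3·12)·(16-(32/3))/16³ - (-14)·4²·12/16² = -7/6 kN·m
Load 2 — point force P=4 kN at a=16/3 m (b=L-a=32/3):
  M_2 = Pa²(a+3b)(L-x)/L³ - Pa²b/L²  [x>a] = 4·(16/3)²·((16/3)+3·(32/3))·(16-(32/3))/16³ - 4·(16/3)²·(32/3)/16² = 64/81 kN·m
Load 3 — applied couple M₀=-4 kN·m at a=8 m (b=L-a=8):
  M_3 = R_Ax - M_A - M₀  [x>a] with R_A=-3/8, M_A=-1 = (-3/8)·(32/3) - (-1) - (-4) = 1 kN·m
Superposition: M = Σ M_i = 101/162 kN·m ≈ 0.623457 kN·m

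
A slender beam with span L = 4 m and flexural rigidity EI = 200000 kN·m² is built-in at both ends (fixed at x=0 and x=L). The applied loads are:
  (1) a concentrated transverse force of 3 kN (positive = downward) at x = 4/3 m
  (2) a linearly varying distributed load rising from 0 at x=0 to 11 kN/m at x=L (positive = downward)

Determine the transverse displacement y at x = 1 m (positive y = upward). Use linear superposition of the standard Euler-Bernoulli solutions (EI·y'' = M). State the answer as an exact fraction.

Load 1 — point force P=3 kN at a=4/3 m (b=L-a=8/3):
  y_1 = -Pb²x²(3aL-(3a+b)x)/(6L³EI)  [x≤a] = -3·(8/3)²·1²·(3·(4/3)·4-(3·(4/3)+(8/3))·1)/(6·4³·200000) = -7/2700000 m
Load 2 — triangular load w₀=11 kN/m (0→w₀ over full span):
  y_2 = -w₀x²(L-x)²(x+2L)/(120LEI) = -11·1²·(4-1)²·(1+2·4)/(120·4·200000) = -297/32000000 m
Superposition: y = Σ y_i = -10259/864000000 m ≈ -0.000012 m

y(1) = -10259/864000000 m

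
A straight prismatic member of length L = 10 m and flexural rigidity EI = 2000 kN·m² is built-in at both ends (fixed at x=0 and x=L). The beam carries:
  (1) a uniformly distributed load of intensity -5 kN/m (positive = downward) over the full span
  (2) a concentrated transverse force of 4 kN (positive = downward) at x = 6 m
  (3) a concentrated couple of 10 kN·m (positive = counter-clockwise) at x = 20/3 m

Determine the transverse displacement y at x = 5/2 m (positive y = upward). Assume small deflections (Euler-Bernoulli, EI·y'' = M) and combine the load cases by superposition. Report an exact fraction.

Load 1 — uniform load w=-5 kN/m over full span:
  y_1 = -wx²(L-x)²/(24EI) = -(-5)·(5/2)²·(10-(5/2))²/(24·2000) = 75/2048 m
Load 2 — point force P=4 kN at a=6 m (b=L-a=4):
  y_2 = -Pb²x²(3aL-(3a+b)x)/(6L³EI)  [x≤a] = -4·4²·(5/2)²·(3·6·10-(3·6+4)·(5/2))/(6·10³·2000) = -1/240 m
Load 3 — applied couple M₀=10 kN·m at a=20/3 m (b=L-a=10/3):
  y_3 = (R_Ax³/6 - M_Ax²/2)/EI  [x≤a] with R_A=4/3, M_A=10/3 = ((4/3)·(5/2)³/6 - (10/3)·(5/2)²/2)/2000 = -1/288 m
Superposition: y = Σ y_i = 2671/92160 m ≈ 0.028982 m

y(5/2) = 2671/92160 m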